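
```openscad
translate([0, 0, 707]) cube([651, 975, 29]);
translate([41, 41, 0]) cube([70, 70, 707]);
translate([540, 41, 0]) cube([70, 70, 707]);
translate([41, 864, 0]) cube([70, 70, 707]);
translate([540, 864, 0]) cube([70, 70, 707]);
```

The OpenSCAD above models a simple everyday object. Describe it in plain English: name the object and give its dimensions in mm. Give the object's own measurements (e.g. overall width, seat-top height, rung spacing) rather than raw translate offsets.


A table: top 651 mm (x) × 975 mm (y), 29 mm thick, upper face at z = 736 mm, on four 70×70 mm square legs, each inset 41 mm from the nearest pair of top edges from z = 0 to the bottom of the top.


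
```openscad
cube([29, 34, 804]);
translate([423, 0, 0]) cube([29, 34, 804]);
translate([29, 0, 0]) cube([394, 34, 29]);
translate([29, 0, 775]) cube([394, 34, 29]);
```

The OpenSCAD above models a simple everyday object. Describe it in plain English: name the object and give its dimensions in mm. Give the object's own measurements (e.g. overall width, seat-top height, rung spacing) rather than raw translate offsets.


A rectangular picture frame lying in the x–z plane (depth along y). The opening is 394 mm wide (x) by 746 mm tall (z), surrounded by a border 29 mm wide on all four sides. The frame is 34 mm deep and is made of two full-height vertical stiles with two horizontal rails fitted between them.


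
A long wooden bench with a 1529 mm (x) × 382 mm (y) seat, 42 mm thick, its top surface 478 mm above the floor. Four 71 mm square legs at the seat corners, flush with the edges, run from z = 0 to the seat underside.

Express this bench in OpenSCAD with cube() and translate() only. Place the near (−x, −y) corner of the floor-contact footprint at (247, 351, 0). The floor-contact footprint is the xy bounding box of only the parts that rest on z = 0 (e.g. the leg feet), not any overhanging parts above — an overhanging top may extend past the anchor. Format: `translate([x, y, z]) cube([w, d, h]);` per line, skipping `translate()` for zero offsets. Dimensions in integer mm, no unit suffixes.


// leg_h = 478 − 42 = 436
translate([247, 351, 436]) cube([1529, 382, 42]);
translate([247, 351, 0]) cube([71, 71, 436]);
translate([247, 662, 0]) cube([71, 71, 436]);
translate([1705, 351, 0]) cube([71, 71, 436]);
translate([1705, 662, 0]) cube([71, 71, 436]);


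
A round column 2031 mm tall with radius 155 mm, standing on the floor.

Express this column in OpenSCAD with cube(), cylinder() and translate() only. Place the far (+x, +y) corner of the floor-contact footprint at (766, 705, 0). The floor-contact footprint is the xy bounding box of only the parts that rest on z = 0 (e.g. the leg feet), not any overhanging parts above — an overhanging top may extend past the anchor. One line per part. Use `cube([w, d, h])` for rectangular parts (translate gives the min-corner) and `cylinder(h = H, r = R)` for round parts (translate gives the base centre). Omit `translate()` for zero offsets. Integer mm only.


translate([611, 550, 0]) cylinder(h = 2031, r = 155);


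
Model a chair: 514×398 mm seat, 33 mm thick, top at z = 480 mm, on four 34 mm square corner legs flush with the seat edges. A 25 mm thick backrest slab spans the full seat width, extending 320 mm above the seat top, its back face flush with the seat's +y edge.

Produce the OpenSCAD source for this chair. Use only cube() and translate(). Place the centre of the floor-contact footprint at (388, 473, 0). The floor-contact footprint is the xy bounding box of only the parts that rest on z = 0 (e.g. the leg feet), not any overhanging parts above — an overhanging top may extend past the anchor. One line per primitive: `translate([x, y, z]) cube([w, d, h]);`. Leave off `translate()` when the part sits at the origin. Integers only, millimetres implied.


translate([131, 274, 447]) cube([514, 398, 33]);
translate([131, 274, 0]) cube([34, 34, 447]);
translate([611, 274, 0]) cube([34, 34, 447]);
translate([131, 638, 0]) cube([34, 34, 447]);
translate([611, 638, 0]) cube([34, 34, 447]);
translate([131, 647, 480]) cube([514, 25, 320]);


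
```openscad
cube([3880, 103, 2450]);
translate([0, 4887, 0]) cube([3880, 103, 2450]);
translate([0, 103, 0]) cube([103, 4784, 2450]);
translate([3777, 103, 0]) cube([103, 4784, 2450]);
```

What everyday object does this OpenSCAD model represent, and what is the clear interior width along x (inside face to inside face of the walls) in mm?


A house (or room) frame. The interior width is 3674 mm.

Four 2450 mm walls enclosing a rectangle with no floor or roof — a room or house frame. Outside width is 3880 mm and wall thickness is 103 mm, so the interior width is 3880 − 2 × 103 = 3674 mm.


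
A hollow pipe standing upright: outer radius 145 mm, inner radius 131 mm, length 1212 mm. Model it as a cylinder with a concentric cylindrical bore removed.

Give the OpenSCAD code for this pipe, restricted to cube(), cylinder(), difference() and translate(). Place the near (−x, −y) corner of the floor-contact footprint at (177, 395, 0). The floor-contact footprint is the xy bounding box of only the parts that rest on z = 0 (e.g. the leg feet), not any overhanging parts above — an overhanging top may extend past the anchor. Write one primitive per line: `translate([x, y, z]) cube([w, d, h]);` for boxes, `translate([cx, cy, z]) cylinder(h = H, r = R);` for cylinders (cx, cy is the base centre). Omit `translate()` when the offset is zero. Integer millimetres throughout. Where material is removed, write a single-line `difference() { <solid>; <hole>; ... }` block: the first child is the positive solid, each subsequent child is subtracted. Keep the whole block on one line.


difference() { translate([322, 540, 0]) cylinder(h = 1212, r = 145); translate([322, 540, 0]) cylinder(h = 1212, r = 131); }


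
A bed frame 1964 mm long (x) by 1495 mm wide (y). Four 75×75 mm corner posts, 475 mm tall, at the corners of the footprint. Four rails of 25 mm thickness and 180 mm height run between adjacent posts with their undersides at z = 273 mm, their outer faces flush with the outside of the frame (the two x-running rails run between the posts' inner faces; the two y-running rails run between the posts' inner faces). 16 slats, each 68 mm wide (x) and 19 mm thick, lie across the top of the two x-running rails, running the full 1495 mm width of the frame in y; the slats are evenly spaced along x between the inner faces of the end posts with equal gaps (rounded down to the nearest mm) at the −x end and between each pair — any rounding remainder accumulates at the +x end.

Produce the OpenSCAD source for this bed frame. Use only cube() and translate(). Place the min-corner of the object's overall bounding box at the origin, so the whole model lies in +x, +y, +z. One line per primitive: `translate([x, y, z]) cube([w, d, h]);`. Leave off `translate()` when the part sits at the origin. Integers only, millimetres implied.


// slat z = rail_z + rail_h = 273 + 180 = 453
// slat gap = ⌊(1814 − 16·68) / 17⌋ = 42
cube([75, 75, 475]);
translate([0, 1420, 0]) cube([75, 75, 475]);
translate([1889, 0, 0]) cube([75, 75, 475]);
translate([1889, 1420, 0]) cube([75, 75, 475]);
translate([75, 0, 273]) cube([1814, 25, 180]);
translate([75, 1470, 273]) cube([1814, 25, 180]);
translate([0, 75, 273]) cube([25, 1345, 180]);
translate([1939, 75, 273]) cube([25, 1345, 180]);
translate([117, 0, 453]) cube([68, 1495, 19]);
translate([227, 0, 453]) cube([68, 1495, 19]);
translate([337, 0, 453]) cube([68, 1495, 19]);
translate([447, 0, 453]) cube([68, 1495, 19]);
translate([557, 0, 453]) cube([68, 1495, 19]);
translate([667, 0, 453]) cube([68, 1495, 19]);
translate([777, 0, 453]) cube([68, 1495, 19]);
translate([887, 0, 453]) cube([68, 1495, 19]);
translate([997, 0, 453]) cube([68, 1495, 19]);
translate([1107, 0, 453]) cube([68, 1495, 19]);
translate([1217, 0, 453]) cube([68, 1495, 19]);
translate([1327, 0, 453]) cube([68, 1495, 19]);
translate([1437, 0, 453]) cube([68, 1495, 19]);
translate([1547, 0, 453]) cube([68, 1495, 19]);
translate([1657, 0, 453]) cube([68, 1495, 19]);
translate([1767, 0, 453]) cube([68, 1495, 19]);


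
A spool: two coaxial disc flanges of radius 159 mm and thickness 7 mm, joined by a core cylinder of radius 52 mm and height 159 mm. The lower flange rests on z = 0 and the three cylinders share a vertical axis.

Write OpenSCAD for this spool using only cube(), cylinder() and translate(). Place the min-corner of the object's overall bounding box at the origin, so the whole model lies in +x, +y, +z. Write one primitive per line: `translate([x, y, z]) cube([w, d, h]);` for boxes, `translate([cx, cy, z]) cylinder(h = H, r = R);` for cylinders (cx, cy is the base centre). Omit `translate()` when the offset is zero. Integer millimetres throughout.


translate([159, 159, 0]) cylinder(h = 7, r = 159);
translate([159, 159, 7]) cylinder(h = 159, r = 52);
translate([159, 159, 166]) cylinder(h = 7, r = 159);


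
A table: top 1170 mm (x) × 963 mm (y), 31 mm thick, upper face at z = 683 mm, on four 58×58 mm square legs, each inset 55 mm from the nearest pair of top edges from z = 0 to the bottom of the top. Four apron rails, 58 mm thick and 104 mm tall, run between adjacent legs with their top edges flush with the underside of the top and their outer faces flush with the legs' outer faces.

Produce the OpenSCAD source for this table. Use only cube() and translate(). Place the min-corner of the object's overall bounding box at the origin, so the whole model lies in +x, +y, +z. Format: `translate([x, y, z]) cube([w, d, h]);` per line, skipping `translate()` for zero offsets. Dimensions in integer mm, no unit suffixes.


translate([0, 0, 652]) cube([1170, 963, 31]);
translate([55, 55, 0]) cube([58, 58, 652]);
translate([1057, 55, 0]) cube([58, 58, 652]);
translate([55, 850, 0]) cube([58, 58, 652]);
translate([1057, 850, 0]) cube([58, 58, 652]);
translate([113, 55, 548]) cube([944, 58, 104]);
translate([113, 850, 548]) cube([944, 58, 104]);
translate([55, 113, 548]) cube([58, 737, 104]);
translate([1057, 113, 548]) cube([58, 737, 104]);


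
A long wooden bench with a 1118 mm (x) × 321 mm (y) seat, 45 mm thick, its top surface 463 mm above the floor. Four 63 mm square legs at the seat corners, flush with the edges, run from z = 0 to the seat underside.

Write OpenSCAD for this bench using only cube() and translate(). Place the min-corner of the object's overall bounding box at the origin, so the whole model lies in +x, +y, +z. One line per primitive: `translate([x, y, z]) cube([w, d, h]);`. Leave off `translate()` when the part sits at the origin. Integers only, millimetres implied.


translate([0, 0, 418]) cube([1118, 321, 45]);
cube([63, 63, 418]);
translate([0, 258, 0]) cube([63, 63, 418]);
translate([1055, 0, 0]) cube([63, 63, 418]);
translate([1055, 258, 0]) cube([63, 63, 418]);


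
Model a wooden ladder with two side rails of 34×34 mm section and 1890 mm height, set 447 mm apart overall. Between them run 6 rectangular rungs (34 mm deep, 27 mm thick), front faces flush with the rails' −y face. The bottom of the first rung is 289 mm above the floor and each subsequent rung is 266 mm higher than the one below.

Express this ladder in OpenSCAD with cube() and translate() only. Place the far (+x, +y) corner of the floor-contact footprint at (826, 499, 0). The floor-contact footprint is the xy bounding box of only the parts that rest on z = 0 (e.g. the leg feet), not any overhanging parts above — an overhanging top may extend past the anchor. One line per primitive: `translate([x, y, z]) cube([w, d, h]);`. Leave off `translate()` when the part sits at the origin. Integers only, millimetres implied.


translate([379, 465, 0]) cube([34, 34, 1890]);
translate([792, 465, 0]) cube([34, 34, 1890]);
translate([413, 465, 289]) cube([379, 34, 27]);
translate([413, 465, 555]) cube([379, 34, 27]);
translate([413, 465, 821]) cube([379, 34, 27]);
translate([413, 465, 1087]) cube([379, 34, 27]);
translate([413, 465, 1353]) cube([379, 34, 27]);
translate([413, 465, 1619]) cube([379, 34, 27]);


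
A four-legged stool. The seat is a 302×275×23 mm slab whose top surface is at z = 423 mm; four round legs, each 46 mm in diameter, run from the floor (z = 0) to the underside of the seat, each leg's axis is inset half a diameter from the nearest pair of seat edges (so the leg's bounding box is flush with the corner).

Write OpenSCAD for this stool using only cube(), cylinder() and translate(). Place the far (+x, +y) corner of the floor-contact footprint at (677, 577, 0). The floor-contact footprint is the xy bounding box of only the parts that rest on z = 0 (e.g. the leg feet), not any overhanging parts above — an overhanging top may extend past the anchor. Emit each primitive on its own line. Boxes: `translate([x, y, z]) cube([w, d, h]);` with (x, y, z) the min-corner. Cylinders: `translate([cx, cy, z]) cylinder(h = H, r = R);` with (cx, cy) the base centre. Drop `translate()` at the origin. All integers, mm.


translate([375, 302, 400]) cube([302, 275, 23]);
translate([398, 325, 0]) cylinder(h = 400, r = 23);
translate([654, 325, 0]) cylinder(h = 400, r = 23);
translate([398, 554, 0]) cylinder(h = 400, r = 23);
translate([654, 554, 0]) cylinder(h = 400, r = 23);


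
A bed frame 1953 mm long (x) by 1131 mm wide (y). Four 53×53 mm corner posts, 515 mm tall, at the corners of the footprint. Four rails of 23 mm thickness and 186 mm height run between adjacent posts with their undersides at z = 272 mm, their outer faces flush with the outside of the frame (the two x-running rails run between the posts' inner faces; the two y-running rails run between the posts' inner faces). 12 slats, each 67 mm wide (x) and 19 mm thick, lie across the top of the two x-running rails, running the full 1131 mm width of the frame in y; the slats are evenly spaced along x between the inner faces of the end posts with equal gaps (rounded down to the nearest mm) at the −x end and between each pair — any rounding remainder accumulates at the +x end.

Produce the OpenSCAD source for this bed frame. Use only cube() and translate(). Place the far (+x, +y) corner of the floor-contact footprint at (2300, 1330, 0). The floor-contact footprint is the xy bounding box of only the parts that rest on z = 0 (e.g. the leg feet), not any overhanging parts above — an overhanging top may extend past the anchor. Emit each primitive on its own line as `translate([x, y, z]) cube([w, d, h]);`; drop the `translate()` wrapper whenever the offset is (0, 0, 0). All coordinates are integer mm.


// slat z = rail_z + rail_h = 272 + 186 = 458
// slat gap = ⌊(1847 − 12·67) / 13⌋ = 80
translate([347, 199, 0]) cube([53, 53, 515]);
translate([347, 1277, 0]) cube([53, 53, 515]);
translate([2247, 199, 0]) cube([53, 53, 515]);
translate([2247, 1277, 0]) cube([53, 53, 515]);
translate([400, 199, 272]) cube([1847, 23, 186]);
translate([400, 1307, 272]) cube([1847, 23, 186]);
translate([347, 252, 272]) cube([23, 1025, 186]);
translate([2277, 252, 272]) cube([23, 1025, 186]);
translate([480, 199, 458]) cube([67, 1131, 19]);
translate([627, 199, 458]) cube([67, 1131, 19]);
translate([774, 199, 458]) cube([67, 1131, 19]);
translate([921, 199, 458]) cube([67, 1131, 19]);
translate([1068, 199, 458]) cube([67, 1131, 19]);
translate([1215, 199, 458]) cube([67, 1131, 19]);
translate([1362, 199, 458]) cube([67, 1131, 19]);
translate([1509, 199, 458]) cube([67, 1131, 19]);
translate([1656, 199, 458]) cube([67, 1131, 19]);
translate([1803, 199, 458]) cube([67, 1131, 19]);
translate([1950, 199, 458]) cube([67, 1131, 19]);
translate([2097, 199, 458]) cube([67, 1131, 19]);


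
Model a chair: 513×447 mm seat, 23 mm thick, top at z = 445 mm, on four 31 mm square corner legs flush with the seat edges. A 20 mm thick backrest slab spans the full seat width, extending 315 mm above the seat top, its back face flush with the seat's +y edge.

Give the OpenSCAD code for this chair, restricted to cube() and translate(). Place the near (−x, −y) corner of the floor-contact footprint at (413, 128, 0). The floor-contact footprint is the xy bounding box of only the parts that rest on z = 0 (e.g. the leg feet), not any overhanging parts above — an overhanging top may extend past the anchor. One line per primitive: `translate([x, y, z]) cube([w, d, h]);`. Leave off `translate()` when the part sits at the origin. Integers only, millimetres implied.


translate([413, 128, 422]) cube([513, 447, 23]);
translate([413, 128, 0]) cube([31, 31, 422]);
translate([895, 128, 0]) cube([31, 31, 422]);
translate([413, 544, 0]) cube([31, 31, 422]);
translate([895, 544, 0]) cube([31, 31, 422]);
translate([413, 555, 445]) cube([513, 20, 315]);


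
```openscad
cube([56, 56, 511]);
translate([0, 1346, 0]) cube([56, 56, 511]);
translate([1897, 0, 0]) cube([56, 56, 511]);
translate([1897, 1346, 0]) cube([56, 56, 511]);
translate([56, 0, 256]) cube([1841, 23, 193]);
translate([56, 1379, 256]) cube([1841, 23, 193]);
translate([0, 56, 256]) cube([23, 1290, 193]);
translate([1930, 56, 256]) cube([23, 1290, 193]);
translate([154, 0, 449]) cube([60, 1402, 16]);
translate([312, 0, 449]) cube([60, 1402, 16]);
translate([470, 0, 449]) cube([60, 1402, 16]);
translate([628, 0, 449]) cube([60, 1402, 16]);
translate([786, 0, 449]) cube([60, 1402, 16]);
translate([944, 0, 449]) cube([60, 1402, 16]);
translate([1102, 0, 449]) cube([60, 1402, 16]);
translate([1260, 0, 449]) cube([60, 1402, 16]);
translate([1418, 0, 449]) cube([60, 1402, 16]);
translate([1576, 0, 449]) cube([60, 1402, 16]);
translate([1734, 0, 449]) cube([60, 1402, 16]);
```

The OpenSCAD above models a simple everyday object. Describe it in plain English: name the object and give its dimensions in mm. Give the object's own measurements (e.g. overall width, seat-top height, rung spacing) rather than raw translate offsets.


A bed frame 1953 mm long (x) by 1402 mm wide (y). Four 56×56 mm corner posts, 511 mm tall, at the corners of the footprint. Four rails of 23 mm thickness and 193 mm height run between adjacent posts with their undersides at z = 256 mm, their outer faces flush with the outside of the frame (the two x-running rails run between the posts' inner faces; the two y-running rails run between the posts' inner faces). 11 slats, each 60 mm wide (x) and 16 mm thick, lie across the top of the two x-running rails, running the full 1402 mm width of the frame in y; along x they sit between the end posts with a 98 mm gap after the −x posts and between neighbouring slats, leaving 103 mm before the +x posts.


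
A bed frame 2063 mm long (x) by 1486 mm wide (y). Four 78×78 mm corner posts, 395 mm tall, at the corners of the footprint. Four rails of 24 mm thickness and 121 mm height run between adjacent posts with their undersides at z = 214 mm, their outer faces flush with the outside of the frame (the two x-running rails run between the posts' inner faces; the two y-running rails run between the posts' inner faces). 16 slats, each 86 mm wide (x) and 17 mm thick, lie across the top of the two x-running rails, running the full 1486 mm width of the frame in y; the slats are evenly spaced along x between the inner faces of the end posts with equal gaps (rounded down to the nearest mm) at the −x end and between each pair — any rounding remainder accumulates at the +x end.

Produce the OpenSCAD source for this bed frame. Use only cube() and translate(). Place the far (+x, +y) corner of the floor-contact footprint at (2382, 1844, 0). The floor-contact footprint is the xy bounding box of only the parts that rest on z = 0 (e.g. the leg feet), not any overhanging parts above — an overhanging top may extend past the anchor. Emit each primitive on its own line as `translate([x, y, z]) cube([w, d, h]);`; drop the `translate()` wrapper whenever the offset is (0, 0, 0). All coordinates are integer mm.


translate([319, 358, 0]) cube([78, 78, 395]);
translate([319, 1766, 0]) cube([78, 78, 395]);
translate([2304, 358, 0]) cube([78, 78, 395]);
translate([2304, 1766, 0]) cube([78, 78, 395]);
translate([397, 358, 214]) cube([1907, 24, 121]);
translate([397, 1820, 214]) cube([1907, 24, 121]);
translate([319, 436, 214]) cube([24, 1330, 121]);
translate([2358, 436, 214]) cube([24, 1330, 121]);
translate([428, 358, 335]) cube([86, 1486, 17]);
translate([545, 358, 335]) cube([86, 1486, 17]);
translate([662, 358, 335]) cube([86, 1486, 17]);
translate([779, 358, 335]) cube([86, 1486, 17]);
translate([896, 358, 335]) cube([86, 1486, 17]);
translate([1013, 358, 335]) cube([86, 1486, 17]);
translate([1130, 358, 335]) cube([86, 1486, 17]);
translate([1247, 358, 335]) cube([86, 1486, 17]);
translate([1364, 358, 335]) cube([86, 1486, 17]);
translate([1481, 358, 335]) cube([86, 1486, 17]);
translate([1598, 358, 335]) cube([86, 1486, 17]);
translate([1715, 358, 335]) cube([86, 1486, 17]);
translate([1832, 358, 335]) cube([86, 1486, 17]);
translate([1949, 358, 335]) cube([86, 1486, 17]);
translate([2066, 358, 335]) cube([86, 1486, 17]);
translate([2183, 358, 335]) cube([86, 1486, 17]);


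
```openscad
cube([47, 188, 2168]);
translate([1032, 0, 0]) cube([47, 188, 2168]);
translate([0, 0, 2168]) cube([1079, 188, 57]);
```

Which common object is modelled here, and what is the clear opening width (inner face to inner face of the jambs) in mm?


A door frame. The clear opening width is 985 mm.

Two 2168 mm tall posts with a header on top — a door frame. The left jamb is 47 mm wide at x = 0; the right jamb starts at x = 1032. The clear opening is 1032 − 47 = 985 mm.


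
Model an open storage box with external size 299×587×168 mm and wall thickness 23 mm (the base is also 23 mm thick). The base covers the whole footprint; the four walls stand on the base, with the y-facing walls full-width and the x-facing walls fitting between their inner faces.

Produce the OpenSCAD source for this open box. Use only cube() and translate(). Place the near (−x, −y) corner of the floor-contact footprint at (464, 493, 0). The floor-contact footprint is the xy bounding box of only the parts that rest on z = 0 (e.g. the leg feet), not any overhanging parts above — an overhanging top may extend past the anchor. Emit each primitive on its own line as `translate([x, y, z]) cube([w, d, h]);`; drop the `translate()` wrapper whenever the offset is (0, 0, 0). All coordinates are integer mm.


translate([464, 493, 0]) cube([299, 587, 23]);
translate([464, 493, 23]) cube([299, 23, 145]);
translate([464, 1057, 23]) cube([299, 23, 145]);
translate([464, 516, 23]) cube([23, 541, 145]);
translate([740, 516, 23]) cube([23, 541, 145]);


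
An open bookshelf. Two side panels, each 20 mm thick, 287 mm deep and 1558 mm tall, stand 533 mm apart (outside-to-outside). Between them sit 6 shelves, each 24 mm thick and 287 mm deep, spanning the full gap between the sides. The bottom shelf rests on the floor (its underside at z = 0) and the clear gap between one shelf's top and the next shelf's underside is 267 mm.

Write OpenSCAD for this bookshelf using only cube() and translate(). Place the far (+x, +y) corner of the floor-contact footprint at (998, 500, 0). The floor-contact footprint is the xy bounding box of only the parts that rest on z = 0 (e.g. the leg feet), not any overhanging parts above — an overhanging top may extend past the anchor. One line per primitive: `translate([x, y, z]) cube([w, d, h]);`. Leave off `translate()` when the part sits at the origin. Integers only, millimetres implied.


translate([465, 213, 0]) cube([20, 287, 1558]);
translate([978, 213, 0]) cube([20, 287, 1558]);
translate([485, 213, 0]) cube([493, 287, 24]);
translate([485, 213, 291]) cube([493, 287, 24]);
translate([485, 213, 582]) cube([493, 287, 24]);
translate([485, 213, 873]) cube([493, 287, 24]);
translate([485, 213, 1164]) cube([493, 287, 24]);
translate([485, 213, 1455]) cube([493, 287, 24]);


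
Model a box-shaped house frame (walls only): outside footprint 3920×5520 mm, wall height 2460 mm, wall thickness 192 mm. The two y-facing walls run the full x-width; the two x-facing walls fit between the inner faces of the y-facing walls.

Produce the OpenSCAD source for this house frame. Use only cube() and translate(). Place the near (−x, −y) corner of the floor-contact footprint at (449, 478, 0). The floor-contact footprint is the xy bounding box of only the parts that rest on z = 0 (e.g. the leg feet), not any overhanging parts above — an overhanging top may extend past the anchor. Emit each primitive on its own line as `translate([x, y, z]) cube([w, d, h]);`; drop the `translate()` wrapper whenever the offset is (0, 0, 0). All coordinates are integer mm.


translate([449, 478, 0]) cube([3920, 192, 2460]);
translate([449, 5806, 0]) cube([3920, 192, 2460]);
translate([449, 670, 0]) cube([192, 5136, 2460]);
translate([4177, 670, 0]) cube([192, 5136, 2460]);


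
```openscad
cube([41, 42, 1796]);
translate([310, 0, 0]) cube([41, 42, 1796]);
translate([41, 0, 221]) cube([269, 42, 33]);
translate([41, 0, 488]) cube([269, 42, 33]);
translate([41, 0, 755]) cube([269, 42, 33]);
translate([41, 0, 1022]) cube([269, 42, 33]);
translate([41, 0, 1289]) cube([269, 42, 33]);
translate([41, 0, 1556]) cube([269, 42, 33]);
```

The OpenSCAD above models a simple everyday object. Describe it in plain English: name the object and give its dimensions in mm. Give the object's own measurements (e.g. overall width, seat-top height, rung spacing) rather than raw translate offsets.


A straight ladder. Two 41×42 mm vertical rails, 1796 mm tall, stand 351 mm apart (outside-to-outside) with their front faces coplanar on the −y side. 6 rungs, each 42 mm deep and 33 mm tall, span between the inner faces of the rails, front faces flush with the rails. The lowest rung's underside is at z = 221 mm and rungs are spaced 267 mm apart (underside to underside).


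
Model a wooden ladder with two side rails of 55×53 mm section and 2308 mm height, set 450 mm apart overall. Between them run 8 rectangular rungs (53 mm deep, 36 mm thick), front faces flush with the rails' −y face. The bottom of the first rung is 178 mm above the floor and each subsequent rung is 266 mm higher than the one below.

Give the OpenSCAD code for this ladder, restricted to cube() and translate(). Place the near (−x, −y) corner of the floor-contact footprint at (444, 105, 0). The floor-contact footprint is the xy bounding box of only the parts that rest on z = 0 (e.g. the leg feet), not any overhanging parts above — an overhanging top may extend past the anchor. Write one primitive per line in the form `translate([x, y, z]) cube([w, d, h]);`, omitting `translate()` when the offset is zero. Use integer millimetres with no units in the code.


translate([444, 105, 0]) cube([55, 53, 2308]);
translate([839, 105, 0]) cube([55, 53, 2308]);
translate([499, 105, 178]) cube([340, 53, 36]);
translate([499, 105, 444]) cube([340, 53, 36]);
translate([499, 105, 710]) cube([340, 53, 36]);
translate([499, 105, 976]) cube([340, 53, 36]);
translate([499, 105, 1242]) cube([340, 53, 36]);
translate([499, 105, 1508]) cube([340, 53, 36]);
translate([499, 105, 1774]) cube([340, 53, 36]);
translate([499, 105, 2040]) cube([340, 53, 36]);


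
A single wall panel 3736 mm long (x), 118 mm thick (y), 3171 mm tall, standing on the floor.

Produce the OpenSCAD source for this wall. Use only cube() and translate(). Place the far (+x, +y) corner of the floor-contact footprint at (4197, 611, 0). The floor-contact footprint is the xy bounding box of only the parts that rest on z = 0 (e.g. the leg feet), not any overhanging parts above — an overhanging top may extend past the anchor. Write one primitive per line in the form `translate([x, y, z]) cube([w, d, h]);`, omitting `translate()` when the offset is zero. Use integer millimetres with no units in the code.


translate([461, 493, 0]) cube([3736, 118, 3171]);


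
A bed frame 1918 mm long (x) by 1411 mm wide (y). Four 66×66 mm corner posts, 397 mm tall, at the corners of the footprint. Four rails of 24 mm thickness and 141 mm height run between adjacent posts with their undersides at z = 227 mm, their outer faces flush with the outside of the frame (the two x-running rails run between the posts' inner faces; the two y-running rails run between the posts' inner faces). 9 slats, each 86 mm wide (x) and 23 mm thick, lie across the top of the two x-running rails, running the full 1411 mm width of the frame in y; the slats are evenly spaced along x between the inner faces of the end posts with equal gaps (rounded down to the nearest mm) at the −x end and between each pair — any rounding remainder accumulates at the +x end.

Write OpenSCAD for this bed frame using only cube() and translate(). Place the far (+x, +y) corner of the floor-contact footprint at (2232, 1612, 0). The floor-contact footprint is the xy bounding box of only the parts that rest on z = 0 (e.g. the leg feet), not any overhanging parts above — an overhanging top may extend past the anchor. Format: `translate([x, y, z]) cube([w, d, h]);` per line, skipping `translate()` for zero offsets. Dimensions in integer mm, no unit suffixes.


// slat z = rail_z + rail_h = 227 + 141 = 368
// slat gap = ⌊(1786 − 9·86) / 10⌋ = 101
translate([314, 201, 0]) cube([66, 66, 397]);
translate([314, 1546, 0]) cube([66, 66, 397]);
translate([2166, 201, 0]) cube([66, 66, 397]);
translate([2166, 1546, 0]) cube([66, 66, 397]);
translate([380, 201, 227]) cube([1786, 24, 141]);
translate([380, 1588, 227]) cube([1786, 24, 141]);
translate([314, 267, 227]) cube([24, 1279, 141]);
translate([2208, 267, 227]) cube([24, 1279, 141]);
translate([481, 201, 368]) cube([86, 1411, 23]);
translate([668, 201, 368]) cube([86, 1411, 23]);
translate([855, 201, 368]) cube([86, 1411, 23]);
translate([1042, 201, 368]) cube([86, 1411, 23]);
translate([1229, 201, 368]) cube([86, 1411, 23]);
translate([1416, 201, 368]) cube([86, 1411, 23]);
translate([1603, 201, 368]) cube([86, 1411, 23]);
translate([1790, 201, 368]) cube([86, 1411, 23]);
translate([1977, 201, 368]) cube([86, 1411, 23]);


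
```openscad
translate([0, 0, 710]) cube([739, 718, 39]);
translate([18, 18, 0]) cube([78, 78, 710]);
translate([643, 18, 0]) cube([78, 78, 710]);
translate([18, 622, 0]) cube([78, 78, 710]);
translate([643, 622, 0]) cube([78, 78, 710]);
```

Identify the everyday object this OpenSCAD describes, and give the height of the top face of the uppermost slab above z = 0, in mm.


A table. The table height is 749 mm.

A 739×718×39 slab sits at z = 710 on four 78 mm square posts — a table. The top surface is at 710 + 39 = 749 mm.


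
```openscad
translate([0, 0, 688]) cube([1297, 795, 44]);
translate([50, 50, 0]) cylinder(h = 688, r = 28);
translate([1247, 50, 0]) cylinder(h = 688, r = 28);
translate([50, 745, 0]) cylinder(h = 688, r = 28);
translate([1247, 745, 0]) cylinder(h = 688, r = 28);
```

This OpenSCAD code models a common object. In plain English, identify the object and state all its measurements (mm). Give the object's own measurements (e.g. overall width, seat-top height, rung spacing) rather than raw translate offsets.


A table: top 1297 mm (x) × 795 mm (y), 44 mm thick, upper face at z = 732 mm, on four round legs of 56 mm diameter, each leg's bounding box inset 22 mm from the nearest pair of top edges from z = 0 to the bottom of the top.


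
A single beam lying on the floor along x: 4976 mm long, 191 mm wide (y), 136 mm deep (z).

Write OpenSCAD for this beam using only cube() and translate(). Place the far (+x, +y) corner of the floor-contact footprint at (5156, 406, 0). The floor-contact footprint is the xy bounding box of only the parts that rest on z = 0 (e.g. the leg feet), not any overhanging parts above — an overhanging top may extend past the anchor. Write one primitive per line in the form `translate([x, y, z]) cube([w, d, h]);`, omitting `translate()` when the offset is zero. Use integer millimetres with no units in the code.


translate([180, 215, 0]) cube([4976, 191, 136]);


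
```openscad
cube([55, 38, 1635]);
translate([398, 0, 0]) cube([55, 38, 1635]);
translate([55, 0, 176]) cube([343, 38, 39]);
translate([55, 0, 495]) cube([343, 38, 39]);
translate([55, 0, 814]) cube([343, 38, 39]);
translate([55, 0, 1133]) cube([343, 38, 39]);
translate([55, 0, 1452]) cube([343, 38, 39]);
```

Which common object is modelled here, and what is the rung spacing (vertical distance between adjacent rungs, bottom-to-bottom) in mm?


A ladder. The rung spacing is 319 mm.

Two tall 55×38 posts with 5 short bars between them — a ladder. Adjacent rungs sit at z = 176 and z = 495, so the spacing is 495 − 176 = 319 mm.


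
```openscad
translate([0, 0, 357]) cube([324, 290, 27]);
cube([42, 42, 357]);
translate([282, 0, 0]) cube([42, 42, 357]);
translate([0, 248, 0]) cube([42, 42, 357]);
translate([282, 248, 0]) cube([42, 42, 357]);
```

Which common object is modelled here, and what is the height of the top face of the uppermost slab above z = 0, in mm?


A stool. The seat height is 384 mm.

A 324×290×27 slab at z = 357 on four corner posts — a stool. The seat top is 357 + 27 = 384 mm.


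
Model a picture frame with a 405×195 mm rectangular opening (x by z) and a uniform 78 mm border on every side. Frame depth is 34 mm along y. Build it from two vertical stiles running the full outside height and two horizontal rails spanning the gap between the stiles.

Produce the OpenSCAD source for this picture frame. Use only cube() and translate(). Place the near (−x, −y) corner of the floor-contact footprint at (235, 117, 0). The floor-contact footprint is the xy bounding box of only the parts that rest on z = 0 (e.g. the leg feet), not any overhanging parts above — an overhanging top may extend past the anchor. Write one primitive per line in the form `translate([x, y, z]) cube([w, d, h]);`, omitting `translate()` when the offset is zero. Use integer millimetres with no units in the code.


translate([235, 117, 0]) cube([78, 34, 351]);
translate([718, 117, 0]) cube([78, 34, 351]);
translate([313, 117, 0]) cube([405, 34, 78]);
translate([313, 117, 273]) cube([405, 34, 78]);


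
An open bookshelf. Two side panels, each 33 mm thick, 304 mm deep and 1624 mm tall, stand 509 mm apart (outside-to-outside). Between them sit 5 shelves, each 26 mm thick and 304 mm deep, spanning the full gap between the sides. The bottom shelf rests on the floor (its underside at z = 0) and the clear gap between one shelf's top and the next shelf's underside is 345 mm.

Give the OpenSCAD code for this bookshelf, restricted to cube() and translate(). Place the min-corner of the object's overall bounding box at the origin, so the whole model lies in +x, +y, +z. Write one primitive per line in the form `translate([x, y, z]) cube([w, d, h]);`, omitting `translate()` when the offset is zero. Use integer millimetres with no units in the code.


cube([33, 304, 1624]);
translate([476, 0, 0]) cube([33, 304, 1624]);
translate([33, 0, 0]) cube([443, 304, 26]);
translate([33, 0, 371]) cube([443, 304, 26]);
translate([33, 0, 742]) cube([443, 304, 26]);
translate([33, 0, 1113]) cube([443, 304, 26]);
translate([33, 0, 1484]) cube([443, 304, 26]);


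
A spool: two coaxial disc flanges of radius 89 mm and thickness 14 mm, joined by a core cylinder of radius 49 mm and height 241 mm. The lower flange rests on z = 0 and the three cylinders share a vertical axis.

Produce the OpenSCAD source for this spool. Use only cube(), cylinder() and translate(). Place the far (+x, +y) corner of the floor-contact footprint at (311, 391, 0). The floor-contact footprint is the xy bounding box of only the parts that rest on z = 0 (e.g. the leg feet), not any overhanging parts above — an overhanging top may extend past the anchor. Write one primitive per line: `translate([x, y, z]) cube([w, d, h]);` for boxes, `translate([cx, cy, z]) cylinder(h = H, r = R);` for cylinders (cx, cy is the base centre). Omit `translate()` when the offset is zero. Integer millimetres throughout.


translate([222, 302, 0]) cylinder(h = 14, r = 89);
translate([222, 302, 14]) cylinder(h = 241, r = 49);
translate([222, 302, 255]) cylinder(h = 14, r = 89);


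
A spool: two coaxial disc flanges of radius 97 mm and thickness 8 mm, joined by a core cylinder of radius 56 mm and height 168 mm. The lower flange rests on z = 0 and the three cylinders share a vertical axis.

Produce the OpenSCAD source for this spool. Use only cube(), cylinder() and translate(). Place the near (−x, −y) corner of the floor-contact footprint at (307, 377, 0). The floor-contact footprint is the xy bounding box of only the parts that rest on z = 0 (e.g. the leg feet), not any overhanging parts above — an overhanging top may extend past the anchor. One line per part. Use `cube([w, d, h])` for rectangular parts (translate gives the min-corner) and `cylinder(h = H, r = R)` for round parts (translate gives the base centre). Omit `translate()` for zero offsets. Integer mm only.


translate([404, 474, 0]) cylinder(h = 8, r = 97);
translate([404, 474, 8]) cylinder(h = 168, r = 56);
translate([404, 474, 176]) cylinder(h = 8, r = 97);


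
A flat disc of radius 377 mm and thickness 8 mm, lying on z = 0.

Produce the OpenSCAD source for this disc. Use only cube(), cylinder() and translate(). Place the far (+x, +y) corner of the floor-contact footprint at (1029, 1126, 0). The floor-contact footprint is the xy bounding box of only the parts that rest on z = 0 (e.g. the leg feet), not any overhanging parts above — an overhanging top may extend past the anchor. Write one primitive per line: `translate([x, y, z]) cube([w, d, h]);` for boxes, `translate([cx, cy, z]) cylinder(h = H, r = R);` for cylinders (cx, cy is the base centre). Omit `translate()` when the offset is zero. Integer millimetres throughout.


translate([652, 749, 0]) cylinder(h = 8, r = 377);


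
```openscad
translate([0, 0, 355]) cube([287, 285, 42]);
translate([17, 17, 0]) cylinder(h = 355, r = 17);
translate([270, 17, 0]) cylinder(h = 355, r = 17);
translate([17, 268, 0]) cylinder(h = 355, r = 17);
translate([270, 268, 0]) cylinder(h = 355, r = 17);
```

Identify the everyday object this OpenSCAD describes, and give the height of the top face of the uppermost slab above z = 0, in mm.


A stool. The seat height is 397 mm.

A 287×285×42 slab at z = 355 on four corner cylinders — a stool. The seat top is 355 + 42 = 397 mm.


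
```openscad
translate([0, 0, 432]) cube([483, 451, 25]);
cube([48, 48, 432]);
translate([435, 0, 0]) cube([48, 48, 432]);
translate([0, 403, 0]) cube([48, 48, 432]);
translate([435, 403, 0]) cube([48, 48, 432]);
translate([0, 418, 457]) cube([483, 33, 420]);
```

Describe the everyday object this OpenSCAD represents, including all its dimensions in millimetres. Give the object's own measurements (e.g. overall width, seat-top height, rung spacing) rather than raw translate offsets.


A chair. The seat is a 483×451×25 mm slab with its top at z = 457 mm, on four 48×48 mm corner legs (flush with the seat edges, standing on z = 0). A flat backrest 33 mm thick, 420 mm tall, spans the full seat width and rises from the seat top along its +y edge, rear face flush with the rear of the seat.


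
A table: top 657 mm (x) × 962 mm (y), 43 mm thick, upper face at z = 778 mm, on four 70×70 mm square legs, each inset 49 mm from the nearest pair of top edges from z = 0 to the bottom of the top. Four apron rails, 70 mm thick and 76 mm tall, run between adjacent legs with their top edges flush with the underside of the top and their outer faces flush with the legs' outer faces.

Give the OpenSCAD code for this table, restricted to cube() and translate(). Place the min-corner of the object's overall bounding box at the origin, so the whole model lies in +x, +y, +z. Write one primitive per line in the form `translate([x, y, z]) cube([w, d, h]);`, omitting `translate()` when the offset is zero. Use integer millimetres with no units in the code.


translate([0, 0, 735]) cube([657, 962, 43]);
translate([49, 49, 0]) cube([70, 70, 735]);
translate([538, 49, 0]) cube([70, 70, 735]);
translate([49, 843, 0]) cube([70, 70, 735]);
translate([538, 843, 0]) cube([70, 70, 735]);
translate([119, 49, 659]) cube([419, 70, 76]);
translate([119, 843, 659]) cube([419, 70, 76]);
translate([49, 119, 659]) cube([70, 724, 76]);
translate([538, 119, 659]) cube([70, 724, 76]);
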